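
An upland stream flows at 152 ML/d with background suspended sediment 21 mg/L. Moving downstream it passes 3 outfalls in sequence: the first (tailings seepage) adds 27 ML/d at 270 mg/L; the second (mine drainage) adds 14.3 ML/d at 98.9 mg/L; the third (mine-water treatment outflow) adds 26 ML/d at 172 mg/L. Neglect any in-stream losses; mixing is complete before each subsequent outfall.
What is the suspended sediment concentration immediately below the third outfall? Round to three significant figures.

Below outfall 1: Q → 179.0 ML/d, C = (152.0·21.00 + 27.00·270.0)/179.0 = 58.56 mg/L.
Below outfall 2: Q → 193.3 ML/d, C = (179.0·58.56 + 14.30·98.90)/193.3 = 61.54 mg/L.
Below outfall 3: Q → 219.3 ML/d, C = (193.3·61.54 + 26.00·172.0)/219.3 = 74.64 mg/L.

74.6 mg/L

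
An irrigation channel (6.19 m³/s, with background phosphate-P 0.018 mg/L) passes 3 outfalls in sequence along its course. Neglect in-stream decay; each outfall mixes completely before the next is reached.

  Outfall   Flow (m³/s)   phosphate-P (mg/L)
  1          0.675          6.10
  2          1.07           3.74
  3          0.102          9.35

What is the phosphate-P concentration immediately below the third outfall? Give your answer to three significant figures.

Outfall 1: combined Q = 6.865 m³/s; C = (6.190·0.01800 + 0.6750·6.100)/6.865 = 0.6160 mg/L.
Outfall 2: combined Q = 7.935 m³/s; C = (6.865·0.6160 + 1.070·3.740)/7.935 = 1.037 mg/L.
Outfall 3: combined Q = 8.037 m³/s; C = (7.935·1.037 + 0.1020·9.350)/8.037 = 1.143 mg/L.

1.14 mg/L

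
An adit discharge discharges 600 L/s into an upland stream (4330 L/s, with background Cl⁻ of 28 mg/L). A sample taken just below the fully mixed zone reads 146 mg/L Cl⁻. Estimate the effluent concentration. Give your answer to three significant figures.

998 mg/L

Mass balance: 4330·28.00 + 600.0·Cₑ = 4930·146.0
→ Cₑ = (4930·146.0 − 4330·28.00) / 600.0 = 997.6 mg/L.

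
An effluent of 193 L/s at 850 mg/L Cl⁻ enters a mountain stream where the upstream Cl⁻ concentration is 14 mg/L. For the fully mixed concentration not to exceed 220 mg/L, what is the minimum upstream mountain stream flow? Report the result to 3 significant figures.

Set C_mix = 220: (Q·14.00 + 193.0·850.0) / (Q + 193.0) = 220
→ Q = 193.0·(850.0 − 220)/(220 − 14.00) = 590.2 L/s.

590 L/s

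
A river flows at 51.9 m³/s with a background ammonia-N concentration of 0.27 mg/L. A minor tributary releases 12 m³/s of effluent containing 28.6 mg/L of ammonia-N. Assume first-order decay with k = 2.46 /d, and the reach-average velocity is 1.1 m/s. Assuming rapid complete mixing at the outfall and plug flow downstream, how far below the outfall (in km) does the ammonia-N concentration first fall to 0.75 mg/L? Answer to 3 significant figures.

Flow-weighted average: C = (51.90·0.2700 + 12.00·28.60) / 63.90 = 357.2/63.90 = 5.590 mg/L.
Set 5.590·exp(−k·t) = 0.75 → t = ln(5.590/0.75)/k = 70550 s = 19.60 h.
Distance = v·t = 1.1·70550 = 77600 m = 77.60 km.

77.6 km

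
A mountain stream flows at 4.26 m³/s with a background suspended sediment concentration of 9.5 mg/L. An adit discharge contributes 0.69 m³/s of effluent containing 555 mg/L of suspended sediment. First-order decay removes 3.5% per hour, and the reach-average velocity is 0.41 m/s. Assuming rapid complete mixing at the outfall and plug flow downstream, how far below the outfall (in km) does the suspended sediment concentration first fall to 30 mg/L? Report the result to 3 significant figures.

43.4 km

After mixing, C = (4.260·9.500 + 0.6900·555.0) / 4.950 = 423.4/4.950 = 85.54 mg/L.
3.5%/h lost → k = −ln(1 − 0.035) = 0.03563 h⁻¹.
Set 85.54·exp(−k·t) = 30 → t = ln(85.54/30)/k = 105900 s = 29.41 h.
Distance = v·t = 0.41·105900 = 43410 m = 43.41 km.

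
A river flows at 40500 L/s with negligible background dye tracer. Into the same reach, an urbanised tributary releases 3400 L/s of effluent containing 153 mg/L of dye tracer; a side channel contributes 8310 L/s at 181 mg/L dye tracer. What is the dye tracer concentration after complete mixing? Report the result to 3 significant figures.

Flow-weighted average: C = (40500·0 + 3400·153.0 + 8310·181.0) / 52210 = 2024000/52210 = 38.77 mg/L.

38.8 mg/L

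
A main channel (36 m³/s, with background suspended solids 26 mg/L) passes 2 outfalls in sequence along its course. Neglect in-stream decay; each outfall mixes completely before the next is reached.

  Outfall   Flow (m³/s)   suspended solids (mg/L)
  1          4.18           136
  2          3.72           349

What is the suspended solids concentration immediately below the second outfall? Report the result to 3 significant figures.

Outfall 1: combined Q = 40.18 m³/s; C = (36.00·26.00 + 4.180·136.0)/40.18 = 37.44 mg/L.
Outfall 2: combined Q = 43.90 m³/s; C = (40.18·37.44 + 3.720·349.0)/43.90 = 63.84 mg/L.

63.8 mg/L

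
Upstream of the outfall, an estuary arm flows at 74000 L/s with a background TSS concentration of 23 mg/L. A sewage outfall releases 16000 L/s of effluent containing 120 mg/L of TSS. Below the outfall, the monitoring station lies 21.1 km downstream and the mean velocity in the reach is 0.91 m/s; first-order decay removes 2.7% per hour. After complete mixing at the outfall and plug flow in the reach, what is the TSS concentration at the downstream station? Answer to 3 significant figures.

33.7 mg/L

Mass balance: C = (74000·23.00 + 16000·120.0) / 90000 = 3622000/90000 = 40.24 mg/L.
Travel time t = 21.1·1000 / 0.91 = 23190 s = 6.441 h.
2.7%/h lost → k = −ln(1 − 0.027) = 0.02737 h⁻¹.
Decay over the reach: 40.24·exp(−kt) = 40.24·0.8384 = 33.74 mg/L.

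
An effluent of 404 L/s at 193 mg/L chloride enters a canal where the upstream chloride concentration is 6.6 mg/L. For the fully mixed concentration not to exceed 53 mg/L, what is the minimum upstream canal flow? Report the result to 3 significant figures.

Set C_mix = 53: (Q·6.600 + 404.0·193.0) / (Q + 404.0) = 53
→ Q = 404.0·(193.0 − 53)/(53 − 6.600) = 1219 L/s.

1220 L/s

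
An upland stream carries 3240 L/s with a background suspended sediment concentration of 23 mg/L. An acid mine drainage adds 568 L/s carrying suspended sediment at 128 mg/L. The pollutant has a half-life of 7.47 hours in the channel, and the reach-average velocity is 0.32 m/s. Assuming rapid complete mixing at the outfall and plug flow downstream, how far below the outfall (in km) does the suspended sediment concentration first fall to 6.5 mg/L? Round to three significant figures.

Conservation of mass: C = (3240·23.00 + 568.0·128.0) / 3808 = 147200/3808 = 38.66 mg/L.
Half-life 7.47 h → k = ln 2 / 7.47 = 0.09279 h⁻¹ = 2.227 d⁻¹.
Set 38.66·exp(−k·t) = 6.5 → t = ln(38.66/6.5)/k = 69180 s = 19.22 h.
Distance = v·t = 0.32·69180 = 22140 m = 22.14 km.

22.1 km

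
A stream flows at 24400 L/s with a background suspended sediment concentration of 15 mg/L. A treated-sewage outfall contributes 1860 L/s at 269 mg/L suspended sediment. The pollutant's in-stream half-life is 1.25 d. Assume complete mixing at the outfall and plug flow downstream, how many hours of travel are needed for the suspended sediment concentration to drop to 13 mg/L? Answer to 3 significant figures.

After mixing, C = (24400·15.00 + 1860·269.0) / 26260 = 866300/26260 = 32.99 mg/L.
Half-life 1.25 d → k = ln 2 / 1.25 = 0.5545 d⁻¹.
32.99·exp(−k·t) = 13 → t = ln(32.99/13)/k = 145100 s = 40.31 h.

40.3 h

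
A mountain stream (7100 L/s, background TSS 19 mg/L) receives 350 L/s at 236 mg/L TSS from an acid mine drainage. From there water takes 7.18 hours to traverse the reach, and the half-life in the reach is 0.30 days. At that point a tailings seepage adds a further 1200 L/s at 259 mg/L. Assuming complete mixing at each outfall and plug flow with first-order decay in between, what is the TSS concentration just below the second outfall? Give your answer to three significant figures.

48.5 mg/L

Flow-weighted average: C = (7100·19.00 + 350.0·236.0) / 7450 = 217500/7450 = 29.19 mg/L; combined flow 7450 L/s.
Half-life 0.30 d → k = ln 2 / 0.30 = 2.310 d⁻¹.
First-order decay: C = 29.19·exp(−k·t) = 29.19·0.5010 = 14.63 mg/L.
At the second outfall, C = (7450·14.63 + 1200·259.0) / (7450 + 1200) = 48.53 mg/L.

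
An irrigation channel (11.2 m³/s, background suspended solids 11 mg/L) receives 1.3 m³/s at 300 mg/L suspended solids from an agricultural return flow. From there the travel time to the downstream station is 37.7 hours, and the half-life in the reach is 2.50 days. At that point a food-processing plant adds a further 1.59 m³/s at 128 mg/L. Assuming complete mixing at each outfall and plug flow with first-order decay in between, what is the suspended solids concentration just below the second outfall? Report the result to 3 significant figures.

38.0 mg/L

After mixing, C = (11.20·11.00 + 1.300·300.0) / 12.50 = 513.2/12.50 = 41.06 mg/L; combined flow 12.50 m³/s.
Half-life 2.50 d → k = ln 2 / 2.50 = 0.2773 d⁻¹.
Decay over the reach: 41.06·exp(−kt) = 41.06·0.6469 = 26.56 mg/L.
At the second outfall, C = (12.50·26.56 + 1.590·128.0) / (12.50 + 1.590) = 38.01 mg/L.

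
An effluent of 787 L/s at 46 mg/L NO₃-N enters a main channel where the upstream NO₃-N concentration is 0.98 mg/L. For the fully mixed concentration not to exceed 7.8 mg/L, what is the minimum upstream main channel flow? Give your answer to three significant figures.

4410 L/s

Set C_mix = 7.8: (Q·0.9800 + 787.0·46.00) / (Q + 787.0) = 7.8
→ Q = 787.0·(46.00 − 7.8)/(7.8 − 0.9800) = 4408 L/s.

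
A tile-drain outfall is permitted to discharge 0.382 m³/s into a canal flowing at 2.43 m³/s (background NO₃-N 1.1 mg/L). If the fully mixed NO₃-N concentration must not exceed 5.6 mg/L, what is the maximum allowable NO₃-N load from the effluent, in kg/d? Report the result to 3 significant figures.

Mass balance at the limit: 2.430·1.100 + 0.3820·Cₑ = 2.812·5.6 → Cₑ = 34.23 mg/L.
Load = 0.3820 m³/s × 34.23 g/m³ × 86 400 s/d = 1130 kg/d.

1130 kg/d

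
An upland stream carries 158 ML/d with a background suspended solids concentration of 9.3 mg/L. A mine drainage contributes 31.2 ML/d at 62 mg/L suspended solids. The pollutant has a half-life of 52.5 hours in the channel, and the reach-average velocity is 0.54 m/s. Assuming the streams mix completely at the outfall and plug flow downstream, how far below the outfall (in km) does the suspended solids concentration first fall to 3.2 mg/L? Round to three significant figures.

After mixing, C = (158.0·9.300 + 31.20·62.00) / 189.2 = 3404/189.2 = 17.99 mg/L.
Half-life 52.5 h → k = ln 2 / 52.5 = 0.01320 h⁻¹ = 0.3169 d⁻¹.
Set 17.99·exp(−k·t) = 3.2 → t = ln(17.99/3.2)/k = 470800 s = 130.8 h.
Distance = v·t = 0.54·470800 = 254200 m = 254.2 km.

254 km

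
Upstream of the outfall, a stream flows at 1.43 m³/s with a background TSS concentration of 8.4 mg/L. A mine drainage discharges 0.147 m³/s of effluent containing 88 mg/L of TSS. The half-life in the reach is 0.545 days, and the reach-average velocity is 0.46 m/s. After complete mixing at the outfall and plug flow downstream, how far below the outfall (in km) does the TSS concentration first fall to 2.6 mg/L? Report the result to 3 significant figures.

Flow-weighted average: C = (1.430·8.400 + 0.1470·88.00) / 1.577 = 24.95/1.577 = 15.82 mg/L.
Half-life 0.545 d → k = ln 2 / 0.545 = 1.272 d⁻¹.
Set 15.82·exp(−k·t) = 2.6 → t = ln(15.82/2.6)/k = 122700 s = 34.08 h.
Distance = v·t = 0.46·122700 = 56430 m = 56.43 km.

56.4 km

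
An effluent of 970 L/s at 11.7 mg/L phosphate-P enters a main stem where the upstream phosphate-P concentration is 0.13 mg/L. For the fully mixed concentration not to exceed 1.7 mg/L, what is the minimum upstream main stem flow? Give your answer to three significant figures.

Set C_mix = 1.7: (Q·0.1300 + 970.0·11.70) / (Q + 970.0) = 1.7
→ Q = 970.0·(11.70 − 1.7)/(1.7 − 0.1300) = 6178 L/s.

6180 L/s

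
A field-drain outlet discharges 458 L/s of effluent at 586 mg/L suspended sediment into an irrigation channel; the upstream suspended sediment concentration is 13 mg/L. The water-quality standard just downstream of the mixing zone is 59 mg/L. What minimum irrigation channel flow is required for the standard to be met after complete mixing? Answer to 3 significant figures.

5250 L/s

Set C_mix = 59: (Q·13.00 + 458.0·586.0) / (Q + 458.0) = 59
→ Q = 458.0·(586.0 − 59)/(59 − 13.00) = 5247 L/s.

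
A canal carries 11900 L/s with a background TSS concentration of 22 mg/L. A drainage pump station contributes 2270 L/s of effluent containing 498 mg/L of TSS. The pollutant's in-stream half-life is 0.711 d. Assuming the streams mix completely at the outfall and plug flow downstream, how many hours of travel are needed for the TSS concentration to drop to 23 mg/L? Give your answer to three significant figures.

After mixing, C = (11900·22.00 + 2270·498.0) / 14170 = 1392000/14170 = 98.25 mg/L.
Half-life 0.711 d → k = ln 2 / 0.711 = 0.9749 d⁻¹.
98.25·exp(−k·t) = 23 → t = ln(98.25/23)/k = 128700 s = 35.75 h.

35.7 h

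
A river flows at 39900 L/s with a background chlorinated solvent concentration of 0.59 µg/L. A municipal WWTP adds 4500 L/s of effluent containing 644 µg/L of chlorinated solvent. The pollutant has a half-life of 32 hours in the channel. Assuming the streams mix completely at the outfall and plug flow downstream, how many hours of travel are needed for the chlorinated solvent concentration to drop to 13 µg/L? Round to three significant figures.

Conservation of mass: C = (39900·0.5900 + 4500·644.0) / 44400 = 2922000/44400 = 65.80 µg/L.
Half-life 32 h → k = ln 2 / 32 = 0.02166 h⁻¹ = 0.5199 d⁻¹.
65.80·exp(−k·t) = 13 → t = ln(65.80/13)/k = 269500 s = 74.87 h.

74.9 h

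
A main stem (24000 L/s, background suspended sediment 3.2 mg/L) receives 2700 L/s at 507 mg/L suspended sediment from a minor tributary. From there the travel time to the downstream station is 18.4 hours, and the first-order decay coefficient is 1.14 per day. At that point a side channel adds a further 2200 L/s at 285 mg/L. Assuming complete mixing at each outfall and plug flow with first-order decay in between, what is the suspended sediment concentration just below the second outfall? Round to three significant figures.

Mass balance: C = (24000·3.200 + 2700·507.0) / 26700 = 1446000/26700 = 54.15 mg/L; combined flow 26700 L/s.
Decay over the reach: 54.15·exp(−kt) = 54.15·0.4173 = 22.59 mg/L.
Second outfall: C = (26700·22.59 + 2200·285.0)/28900 = 42.57 mg/L.

42.6 mg/L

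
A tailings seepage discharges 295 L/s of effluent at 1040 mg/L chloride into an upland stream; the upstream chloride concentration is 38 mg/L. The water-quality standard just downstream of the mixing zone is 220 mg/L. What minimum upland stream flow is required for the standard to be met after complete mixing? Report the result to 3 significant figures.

1330 L/s

Set C_mix = 220: (Q·38.00 + 295.0·1040) / (Q + 295.0) = 220
→ Q = 295.0·(1040 − 220)/(220 − 38.00) = 1329 L/s.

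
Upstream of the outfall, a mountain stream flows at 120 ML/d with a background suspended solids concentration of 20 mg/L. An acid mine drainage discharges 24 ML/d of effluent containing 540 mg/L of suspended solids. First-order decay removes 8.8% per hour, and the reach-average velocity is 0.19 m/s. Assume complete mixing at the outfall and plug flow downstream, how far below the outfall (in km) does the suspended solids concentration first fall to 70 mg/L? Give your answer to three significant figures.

Mass balance: C = (120.0·20.00 + 24.00·540.0) / 144.0 = 15360/144.0 = 106.7 mg/L.
8.8%/h lost → k = −ln(1 − 0.088) = 0.09212 h⁻¹.
Set 106.7·exp(−k·t) = 70 → t = ln(106.7/70)/k = 16460 s = 4.573 h.
Distance = v·t = 0.19·16460 = 3128 m = 3.128 km.

3.13 km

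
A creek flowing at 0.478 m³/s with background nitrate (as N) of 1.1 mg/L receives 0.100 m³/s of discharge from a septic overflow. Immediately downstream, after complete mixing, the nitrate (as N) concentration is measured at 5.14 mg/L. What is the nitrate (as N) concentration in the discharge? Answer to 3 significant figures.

Mass balance: 0.4780·1.100 + 0.1000·Cₑ = 0.5780·5.140
→ Cₑ = (0.5780·5.140 − 0.4780·1.100) / 0.1000 = 24.45 mg/L.

24.5 mg/L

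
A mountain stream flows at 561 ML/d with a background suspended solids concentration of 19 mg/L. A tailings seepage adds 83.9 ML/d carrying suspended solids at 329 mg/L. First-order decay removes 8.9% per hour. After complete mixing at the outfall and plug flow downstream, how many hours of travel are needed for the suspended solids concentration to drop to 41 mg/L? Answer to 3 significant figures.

3.96 h

Mass balance: C = (561.0·19.00 + 83.90·329.0) / 644.9 = 38260/644.9 = 59.33 mg/L.
8.9%/h lost → k = −ln(1 − 0.089) = 0.09321 h⁻¹.
59.33·exp(−k·t) = 41 → t = ln(59.33/41)/k = 14270 s = 3.965 h.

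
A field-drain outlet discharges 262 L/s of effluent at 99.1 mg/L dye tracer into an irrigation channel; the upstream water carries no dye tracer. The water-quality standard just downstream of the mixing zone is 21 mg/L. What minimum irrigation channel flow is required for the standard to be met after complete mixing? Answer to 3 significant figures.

Set C_mix = 21: (Q·0 + 262.0·99.10) / (Q + 262.0) = 21
→ Q = 262.0·(99.10 − 21)/(21 − 0) = 974.4 L/s.

974 L/s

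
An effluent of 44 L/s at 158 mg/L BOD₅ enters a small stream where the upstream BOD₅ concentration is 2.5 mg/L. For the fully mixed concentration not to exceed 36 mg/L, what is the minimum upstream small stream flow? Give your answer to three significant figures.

160 L/s

Set C_mix = 36: (Q·2.500 + 44.00·158.0) / (Q + 44.00) = 36
→ Q = 44.00·(158.0 − 36)/(36 − 2.500) = 160.2 L/s.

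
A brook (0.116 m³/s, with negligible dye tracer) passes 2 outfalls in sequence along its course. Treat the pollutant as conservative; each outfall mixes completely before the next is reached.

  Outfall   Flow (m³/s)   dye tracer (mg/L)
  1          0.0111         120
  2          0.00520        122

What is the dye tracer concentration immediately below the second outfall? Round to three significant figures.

Outfall 1: combined Q = 0.1271 m³/s; C = (0.1160·0 + 0.01110·120.0)/0.1271 = 10.48 mg/L.
Outfall 2: combined Q = 0.1323 m³/s; C = (0.1271·10.48 + 0.005200·122.0)/0.1323 = 14.86 mg/L.

14.9 mg/L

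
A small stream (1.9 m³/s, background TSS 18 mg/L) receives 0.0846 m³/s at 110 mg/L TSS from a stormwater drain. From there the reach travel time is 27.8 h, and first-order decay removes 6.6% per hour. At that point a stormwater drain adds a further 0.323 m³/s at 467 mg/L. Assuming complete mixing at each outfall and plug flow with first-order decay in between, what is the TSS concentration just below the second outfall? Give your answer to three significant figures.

68.2 mg/L

Flow-weighted average: C = (1.900·18.00 + 0.08460·110.0) / 1.985 = 43.51/1.985 = 21.92 mg/L; combined flow 1.985 m³/s.
6.6%/h lost → k = −ln(1 − 0.066) = 0.06828 h⁻¹.
Applying C = C₀e^(−kt): 21.92 × 0.1498 = 3.285 mg/L.
At the second outfall, C = (1.985·3.285 + 0.3230·467.0) / (1.985 + 0.3230) = 68.19 mg/L.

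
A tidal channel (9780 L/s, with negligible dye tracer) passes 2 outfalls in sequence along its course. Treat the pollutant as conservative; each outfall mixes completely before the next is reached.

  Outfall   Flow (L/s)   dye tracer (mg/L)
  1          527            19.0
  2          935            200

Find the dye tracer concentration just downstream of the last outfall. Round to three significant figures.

17.5 mg/L

Outfall 1: combined Q = 10310 L/s; C = (9780·0 + 527.0·19.00)/10310 = 0.9715 mg/L.
Outfall 2: combined Q = 11240 L/s; C = (10310·0.9715 + 935.0·200.0)/11240 = 17.52 mg/L.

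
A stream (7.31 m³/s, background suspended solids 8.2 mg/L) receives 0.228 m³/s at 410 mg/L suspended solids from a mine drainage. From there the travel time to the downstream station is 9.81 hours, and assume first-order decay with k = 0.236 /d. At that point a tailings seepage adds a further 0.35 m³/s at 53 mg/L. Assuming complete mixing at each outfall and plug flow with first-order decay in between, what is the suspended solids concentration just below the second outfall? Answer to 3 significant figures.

After mixing, C = (7.310·8.200 + 0.2280·410.0) / 7.538 = 153.4/7.538 = 20.35 mg/L; combined flow 7.538 m³/s.
Decay over the reach: 20.35·exp(−kt) = 20.35·0.9080 = 18.48 mg/L.
At the second outfall, C = (7.538·18.48 + 0.3500·53.00) / (7.538 + 0.3500) = 20.01 mg/L.

20.0 mg/L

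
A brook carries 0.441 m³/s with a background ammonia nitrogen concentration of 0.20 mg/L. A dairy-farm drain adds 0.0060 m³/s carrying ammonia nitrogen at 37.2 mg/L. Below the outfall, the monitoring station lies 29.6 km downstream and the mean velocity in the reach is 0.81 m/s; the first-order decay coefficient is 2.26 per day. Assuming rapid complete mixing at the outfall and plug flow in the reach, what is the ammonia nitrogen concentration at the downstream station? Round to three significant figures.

0.268 mg/L

Mixed concentration C = ΣQC/ΣQ = (0.4410·0.2000 + 0.006000·37.20) / 0.4470 = 0.3114/0.4470 = 0.6966 mg/L.
Travel time t = 29.6·1000 / 0.81 = 36540 s = 10.15 h.
First-order decay: C = 0.6966·exp(−k·t) = 0.6966·0.3845 = 0.2678 mg/L.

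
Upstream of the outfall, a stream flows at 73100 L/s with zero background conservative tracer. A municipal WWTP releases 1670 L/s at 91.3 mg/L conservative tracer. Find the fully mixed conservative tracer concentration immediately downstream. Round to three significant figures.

2.04 mg/L

After mixing, C = (73100·0 + 1670·91.30) / 74770 = 152500/74770 = 2.039 mg/L.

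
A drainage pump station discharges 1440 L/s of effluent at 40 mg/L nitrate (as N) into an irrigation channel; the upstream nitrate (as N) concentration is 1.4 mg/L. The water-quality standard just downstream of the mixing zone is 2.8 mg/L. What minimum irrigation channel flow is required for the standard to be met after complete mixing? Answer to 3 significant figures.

Set C_mix = 2.8: (Q·1.400 + 1440·40.00) / (Q + 1440) = 2.8
→ Q = 1440·(40.00 − 2.8)/(2.8 − 1.400) = 38260 L/s.

38300 L/s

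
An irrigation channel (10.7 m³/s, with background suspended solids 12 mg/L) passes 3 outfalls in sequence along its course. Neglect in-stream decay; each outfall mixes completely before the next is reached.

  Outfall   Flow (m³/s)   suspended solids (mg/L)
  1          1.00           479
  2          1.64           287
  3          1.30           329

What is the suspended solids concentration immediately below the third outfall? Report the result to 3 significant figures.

103 mg/L

Below outfall 1: Q → 11.70 m³/s, C = (10.70·12.00 + 1.000·479.0)/11.70 = 51.91 mg/L.
Below outfall 2: Q → 13.34 m³/s, C = (11.70·51.91 + 1.640·287.0)/13.34 = 80.82 mg/L.
Below outfall 3: Q → 14.64 m³/s, C = (13.34·80.82 + 1.300·329.0)/14.64 = 102.9 mg/L.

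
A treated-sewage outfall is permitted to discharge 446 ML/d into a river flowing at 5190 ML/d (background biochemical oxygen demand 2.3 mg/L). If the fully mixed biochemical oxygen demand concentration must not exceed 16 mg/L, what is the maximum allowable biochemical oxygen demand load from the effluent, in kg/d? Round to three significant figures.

Mass balance at the limit: 5190·2.300 + 446.0·Cₑ = 5636·16 → Cₑ = 175.4 mg/L.
446.0 ML/d = 5.162 m³/s. Load = 5.162 m³/s × 175.4 g/m³ × 86 400 s/d = 78240 kg/d.

78200 kg/d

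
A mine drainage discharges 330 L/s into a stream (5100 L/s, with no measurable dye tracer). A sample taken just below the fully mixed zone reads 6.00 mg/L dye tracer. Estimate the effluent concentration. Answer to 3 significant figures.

Mass balance: 5100·0 + 330.0·Cₑ = 5430·6.000
→ Cₑ = (5430·6.000 − 5100·0) / 330.0 = 98.73 mg/L.

98.7 mg/L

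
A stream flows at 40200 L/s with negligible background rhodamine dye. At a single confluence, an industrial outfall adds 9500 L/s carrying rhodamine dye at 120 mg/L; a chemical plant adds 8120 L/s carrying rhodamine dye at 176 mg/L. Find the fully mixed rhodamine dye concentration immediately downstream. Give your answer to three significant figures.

Mixed concentration C = ΣQC/ΣQ = (40200·0 + 9500·120.0 + 8120·176.0) / 57820 = 2569000/57820 = 44.43 mg/L.

44.4 mg/L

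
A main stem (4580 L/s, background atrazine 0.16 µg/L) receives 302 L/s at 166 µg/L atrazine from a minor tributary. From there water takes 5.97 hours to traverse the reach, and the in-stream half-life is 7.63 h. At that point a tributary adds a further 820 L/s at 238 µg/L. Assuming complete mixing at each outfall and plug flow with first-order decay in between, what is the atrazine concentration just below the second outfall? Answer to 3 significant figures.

Flow-weighted average: C = (4580·0.1600 + 302.0·166.0) / 4882 = 50860/4882 = 10.42 µg/L; combined flow 4882 L/s.
Half-life 7.63 h → k = ln 2 / 7.63 = 0.09084 h⁻¹ = 2.180 d⁻¹.
After decay, C = 10.42 × e^(−kt) = 10.42 × 0.5814 = 6.057 µg/L.
At the second outfall, C = (4882·6.057 + 820.0·238.0) / (4882 + 820.0) = 39.41 µg/L.

39.4 µg/L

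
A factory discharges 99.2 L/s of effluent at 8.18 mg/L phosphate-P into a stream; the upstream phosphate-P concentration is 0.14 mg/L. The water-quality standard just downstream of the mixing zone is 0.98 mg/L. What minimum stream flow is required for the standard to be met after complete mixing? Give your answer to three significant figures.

850 L/s

Set C_mix = 0.98: (Q·0.1400 + 99.20·8.180) / (Q + 99.20) = 0.98
→ Q = 99.20·(8.180 − 0.98)/(0.98 − 0.1400) = 850.3 L/s.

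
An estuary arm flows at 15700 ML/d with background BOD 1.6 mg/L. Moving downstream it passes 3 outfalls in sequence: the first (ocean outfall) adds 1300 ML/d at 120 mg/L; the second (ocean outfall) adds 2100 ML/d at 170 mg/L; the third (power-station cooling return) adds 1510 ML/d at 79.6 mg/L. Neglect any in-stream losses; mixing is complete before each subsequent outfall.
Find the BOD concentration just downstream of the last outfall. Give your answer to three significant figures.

31.9 mg/L

Outfall 1: combined Q = 17000 ML/d; C = (15700·1.600 + 1300·120.0)/17000 = 10.65 mg/L.
Outfall 2: combined Q = 19100 ML/d; C = (17000·10.65 + 2100·170.0)/19100 = 28.17 mg/L.
Outfall 3: combined Q = 20610 ML/d; C = (19100·28.17 + 1510·79.60)/20610 = 31.94 mg/L.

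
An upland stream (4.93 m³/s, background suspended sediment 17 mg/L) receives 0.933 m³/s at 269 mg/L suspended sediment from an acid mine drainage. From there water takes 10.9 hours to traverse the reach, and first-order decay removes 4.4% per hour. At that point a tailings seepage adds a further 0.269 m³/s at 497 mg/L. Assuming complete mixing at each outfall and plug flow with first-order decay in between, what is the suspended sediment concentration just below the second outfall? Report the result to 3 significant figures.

55.2 mg/L

Mass balance: C = (4.930·17.00 + 0.9330·269.0) / 5.863 = 334.8/5.863 = 57.10 mg/L; combined flow 5.863 m³/s.
4.4%/h lost → k = −ln(1 − 0.044) = 0.04500 h⁻¹.
First-order decay: C = 57.10·exp(−k·t) = 57.10·0.6123 = 34.97 mg/L.
At the second outfall, C = (5.863·34.97 + 0.2690·497.0) / (5.863 + 0.2690) = 55.23 mg/L.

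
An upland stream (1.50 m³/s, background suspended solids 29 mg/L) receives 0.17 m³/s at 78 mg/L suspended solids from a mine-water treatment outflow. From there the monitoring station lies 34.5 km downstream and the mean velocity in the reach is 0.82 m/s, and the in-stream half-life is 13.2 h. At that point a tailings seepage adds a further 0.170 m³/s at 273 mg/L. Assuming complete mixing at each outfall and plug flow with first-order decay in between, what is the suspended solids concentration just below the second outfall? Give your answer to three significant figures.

After mixing, C = (1.500·29.00 + 0.1700·78.00) / 1.670 = 56.76/1.670 = 33.99 mg/L; combined flow 1.670 m³/s.
Travel time t = 34.5·1000 / 0.82 = 42070 s = 11.69 h.
Half-life 13.2 h → k = ln 2 / 13.2 = 0.05251 h⁻¹ = 1.260 d⁻¹.
Decay over the reach: 33.99·exp(−kt) = 33.99·0.5413 = 18.40 mg/L.
At the second outfall, C = (1.670·18.40 + 0.1700·273.0) / (1.670 + 0.1700) = 41.92 mg/L.

41.9 mg/L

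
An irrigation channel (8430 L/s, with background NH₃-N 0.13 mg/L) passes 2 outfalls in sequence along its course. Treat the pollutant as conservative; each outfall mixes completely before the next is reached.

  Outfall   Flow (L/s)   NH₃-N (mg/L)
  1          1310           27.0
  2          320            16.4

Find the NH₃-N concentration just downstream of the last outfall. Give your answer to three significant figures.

4.15 mg/L

After outfall 1: Q = 8430 + 1310 = 9740 L/s; C = (8430·0.1300 + 1310·27.00)/9740 = 3.744 mg/L.
After outfall 2: Q = 9740 + 320.0 = 10060 L/s; C = (9740·3.744 + 320.0·16.40)/10060 = 4.147 mg/L.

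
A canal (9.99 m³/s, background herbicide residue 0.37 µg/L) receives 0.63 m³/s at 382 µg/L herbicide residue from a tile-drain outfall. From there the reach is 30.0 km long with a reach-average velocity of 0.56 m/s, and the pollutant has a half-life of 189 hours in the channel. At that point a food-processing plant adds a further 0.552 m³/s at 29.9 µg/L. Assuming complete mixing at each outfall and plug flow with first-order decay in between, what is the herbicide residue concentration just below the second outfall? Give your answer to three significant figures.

After mixing, C = (9.990·0.3700 + 0.6300·382.0) / 10.62 = 244.4/10.62 = 23.01 µg/L; combined flow 10.62 m³/s.
Travel time t = 30.0·1000 / 0.56 = 53570 s = 14.88 h.
Half-life 189 h → k = ln 2 / 189 = 0.003667 h⁻¹ = 0.08802 d⁻¹.
Decay over the reach: 23.01·exp(−kt) = 23.01·0.9469 = 21.79 µg/L.
Second outfall: C = (10.62·21.79 + 0.5520·29.90)/11.17 = 22.19 µg/L.

22.2 µg/L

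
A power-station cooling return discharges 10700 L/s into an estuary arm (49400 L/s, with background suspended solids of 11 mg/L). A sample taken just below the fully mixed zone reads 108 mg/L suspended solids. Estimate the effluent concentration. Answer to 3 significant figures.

Mass balance: 49400·11.00 + 10700·Cₑ = 60100·108.0
→ Cₑ = (60100·108.0 − 49400·11.00) / 10700 = 555.8 mg/L.

556 mg/L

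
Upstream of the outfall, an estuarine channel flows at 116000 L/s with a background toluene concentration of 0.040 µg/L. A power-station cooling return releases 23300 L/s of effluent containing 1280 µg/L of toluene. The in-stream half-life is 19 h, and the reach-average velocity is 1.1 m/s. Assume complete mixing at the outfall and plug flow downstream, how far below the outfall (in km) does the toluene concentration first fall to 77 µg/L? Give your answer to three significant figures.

111 km

After mixing, C = (116000·0.04000 + 23300·1280) / 139300 = 29830000/139300 = 214.1 µg/L.
Half-life 19 h → k = ln 2 / 19 = 0.03648 h⁻¹ = 0.8756 d⁻¹.
Set 214.1·exp(−k·t) = 77 → t = ln(214.1/77)/k = 100900 s = 28.04 h.
Distance = v·t = 1.1·100900 = 111000 m = 111.0 km.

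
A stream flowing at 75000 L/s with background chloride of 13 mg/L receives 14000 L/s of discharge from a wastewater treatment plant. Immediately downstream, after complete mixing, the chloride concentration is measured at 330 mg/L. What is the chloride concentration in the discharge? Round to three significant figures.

2030 mg/L

Mass balance: 75000·13.00 + 14000·Cₑ = 89000·330.0
→ Cₑ = (89000·330.0 − 75000·13.00) / 14000 = 2028 mg/L.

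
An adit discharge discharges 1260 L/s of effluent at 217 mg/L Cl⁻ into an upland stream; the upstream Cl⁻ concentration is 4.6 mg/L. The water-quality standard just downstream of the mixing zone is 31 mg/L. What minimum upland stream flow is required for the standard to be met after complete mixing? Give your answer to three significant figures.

Set C_mix = 31: (Q·4.600 + 1260·217.0) / (Q + 1260) = 31
→ Q = 1260·(217.0 − 31)/(31 − 4.600) = 8877 L/s.

8880 L/s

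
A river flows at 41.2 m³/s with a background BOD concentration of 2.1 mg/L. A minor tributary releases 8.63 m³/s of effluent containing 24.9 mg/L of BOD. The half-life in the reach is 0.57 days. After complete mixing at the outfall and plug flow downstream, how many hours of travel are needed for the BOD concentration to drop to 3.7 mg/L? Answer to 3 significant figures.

Mass balance: C = (41.20·2.100 + 8.630·24.90) / 49.83 = 301.4/49.83 = 6.049 mg/L.
Half-life 0.57 d → k = ln 2 / 0.57 = 1.216 d⁻¹.
6.049·exp(−k·t) = 3.7 → t = ln(6.049/3.7)/k = 34920 s = 9.701 h.

9.70 h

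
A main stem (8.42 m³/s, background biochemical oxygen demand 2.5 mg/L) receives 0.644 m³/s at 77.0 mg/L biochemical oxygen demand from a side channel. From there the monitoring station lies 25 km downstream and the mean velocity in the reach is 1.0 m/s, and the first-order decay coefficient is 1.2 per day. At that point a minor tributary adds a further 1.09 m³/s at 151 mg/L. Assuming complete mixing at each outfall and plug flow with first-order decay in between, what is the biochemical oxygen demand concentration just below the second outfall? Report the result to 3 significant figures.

21.1 mg/L

Flow-weighted average: C = (8.420·2.500 + 0.6440·77.00) / 9.064 = 70.64/9.064 = 7.793 mg/L; combined flow 9.064 m³/s.
Travel time t = 25·1000 / 1.0 = 25000 s = 6.944 h.
Applying C = C₀e^(−kt): 7.793 × 0.7066 = 5.507 mg/L.
At the second outfall, C = (9.064·5.507 + 1.090·151.0) / (9.064 + 1.090) = 21.13 mg/L.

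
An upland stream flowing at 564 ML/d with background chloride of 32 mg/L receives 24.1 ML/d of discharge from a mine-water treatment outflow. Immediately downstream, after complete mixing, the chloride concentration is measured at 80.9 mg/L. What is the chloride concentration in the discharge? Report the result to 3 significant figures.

Mass balance: 564.0·32.00 + 24.10·Cₑ = 588.1·80.90
→ Cₑ = (588.1·80.90 − 564.0·32.00) / 24.10 = 1225 mg/L.

1230 mg/L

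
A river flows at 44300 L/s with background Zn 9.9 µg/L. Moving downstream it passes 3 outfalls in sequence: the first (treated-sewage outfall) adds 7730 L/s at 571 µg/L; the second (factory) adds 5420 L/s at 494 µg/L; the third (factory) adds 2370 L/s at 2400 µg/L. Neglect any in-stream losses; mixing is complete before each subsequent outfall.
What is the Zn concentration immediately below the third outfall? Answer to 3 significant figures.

221 µg/L

Below outfall 1: Q → 52030 L/s, C = (44300·9.900 + 7730·571.0)/52030 = 93.26 µg/L.
Below outfall 2: Q → 57450 L/s, C = (52030·93.26 + 5420·494.0)/57450 = 131.1 µg/L.
Below outfall 3: Q → 59820 L/s, C = (57450·131.1 + 2370·2400)/59820 = 221.0 µg/L.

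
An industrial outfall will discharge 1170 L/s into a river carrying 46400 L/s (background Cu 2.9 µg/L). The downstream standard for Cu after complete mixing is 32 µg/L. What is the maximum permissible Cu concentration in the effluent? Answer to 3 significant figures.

At the limit, (Qr·Cr + Qe·Cₑ)/(Qr + Qe) = 32:
Cₑ = (47570·32 − 46400·2.900) / 1170 = 1186 µg/L.

1190 µg/L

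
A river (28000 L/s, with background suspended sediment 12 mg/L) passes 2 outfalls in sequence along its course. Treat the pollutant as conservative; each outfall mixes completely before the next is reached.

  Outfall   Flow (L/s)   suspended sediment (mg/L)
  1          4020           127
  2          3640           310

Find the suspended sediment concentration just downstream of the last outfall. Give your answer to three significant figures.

55.4 mg/L

Outfall 1: combined Q = 32020 L/s; C = (28000·12.00 + 4020·127.0)/32020 = 26.44 mg/L.
Outfall 2: combined Q = 35660 L/s; C = (32020·26.44 + 3640·310.0)/35660 = 55.38 mg/L.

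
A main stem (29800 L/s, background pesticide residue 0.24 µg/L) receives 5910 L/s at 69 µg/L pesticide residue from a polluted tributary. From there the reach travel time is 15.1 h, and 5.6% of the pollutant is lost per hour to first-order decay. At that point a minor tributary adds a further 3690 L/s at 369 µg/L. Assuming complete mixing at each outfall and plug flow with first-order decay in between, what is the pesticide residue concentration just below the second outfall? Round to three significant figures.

Flow-weighted average: C = (29800·0.2400 + 5910·69.00) / 35710 = 414900/35710 = 11.62 µg/L; combined flow 35710 L/s.
5.6%/h lost → k = −ln(1 − 0.056) = 0.05763 h⁻¹.
After decay, C = 11.62 × e^(−kt) = 11.62 × 0.4189 = 4.867 µg/L.
At the second outfall, C = (35710·4.867 + 3690·369.0) / (35710 + 3690) = 38.97 µg/L.

39.0 µg/L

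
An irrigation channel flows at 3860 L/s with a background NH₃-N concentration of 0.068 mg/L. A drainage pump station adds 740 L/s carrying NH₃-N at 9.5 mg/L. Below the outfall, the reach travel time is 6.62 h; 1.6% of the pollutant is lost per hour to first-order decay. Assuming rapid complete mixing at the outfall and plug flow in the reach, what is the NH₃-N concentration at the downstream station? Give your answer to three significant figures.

Mass balance: C = (3860·0.06800 + 740.0·9.500) / 4600 = 7292/4600 = 1.585 mg/L.
1.6%/h lost → k = −ln(1 − 0.016) = 0.01613 h⁻¹.
First-order decay: C = 1.585·exp(−k·t) = 1.585·0.8987 = 1.425 mg/L.

1.42 mg/L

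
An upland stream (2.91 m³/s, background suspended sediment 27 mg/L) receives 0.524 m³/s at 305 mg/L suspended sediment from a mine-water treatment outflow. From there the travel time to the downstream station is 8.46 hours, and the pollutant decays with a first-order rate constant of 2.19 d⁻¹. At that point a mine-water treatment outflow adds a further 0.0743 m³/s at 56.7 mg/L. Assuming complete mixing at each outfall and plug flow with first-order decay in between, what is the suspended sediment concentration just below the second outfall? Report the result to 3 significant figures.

32.6 mg/L

Conservation of mass: C = (2.910·27.00 + 0.5240·305.0) / 3.434 = 238.4/3.434 = 69.42 mg/L; combined flow 3.434 m³/s.
First-order decay: C = 69.42·exp(−k·t) = 69.42·0.4621 = 32.08 mg/L.
Second outfall: C = (3.434·32.08 + 0.07430·56.70)/3.508 = 32.60 mg/L.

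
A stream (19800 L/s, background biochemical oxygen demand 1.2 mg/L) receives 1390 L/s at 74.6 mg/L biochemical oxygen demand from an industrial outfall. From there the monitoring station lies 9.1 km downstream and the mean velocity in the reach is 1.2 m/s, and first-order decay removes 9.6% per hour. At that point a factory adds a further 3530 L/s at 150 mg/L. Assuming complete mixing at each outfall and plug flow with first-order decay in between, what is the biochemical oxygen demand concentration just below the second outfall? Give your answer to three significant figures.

25.6 mg/L

Flow-weighted average: C = (19800·1.200 + 1390·74.60) / 21190 = 127500/21190 = 6.015 mg/L; combined flow 21190 L/s.
Travel time t = 9.1·1000 / 1.2 = 7583 s = 2.106 h.
9.6%/h lost → k = −ln(1 − 0.096) = 0.1009 h⁻¹.
Decay over the reach: 6.015·exp(−kt) = 6.015·0.8085 = 4.863 mg/L.
At the second outfall, C = (21190·4.863 + 3530·150.0) / (21190 + 3530) = 25.59 mg/L.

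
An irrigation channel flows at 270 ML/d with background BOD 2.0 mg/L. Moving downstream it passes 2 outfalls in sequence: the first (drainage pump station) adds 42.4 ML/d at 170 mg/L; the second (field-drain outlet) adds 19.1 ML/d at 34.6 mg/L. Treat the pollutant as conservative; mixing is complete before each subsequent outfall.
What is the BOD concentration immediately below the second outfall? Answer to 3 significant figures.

Below outfall 1: Q → 312.4 ML/d, C = (270.0·2.000 + 42.40·170.0)/312.4 = 24.80 mg/L.
Below outfall 2: Q → 331.5 ML/d, C = (312.4·24.80 + 19.10·34.60)/331.5 = 25.37 mg/L.

25.4 mg/L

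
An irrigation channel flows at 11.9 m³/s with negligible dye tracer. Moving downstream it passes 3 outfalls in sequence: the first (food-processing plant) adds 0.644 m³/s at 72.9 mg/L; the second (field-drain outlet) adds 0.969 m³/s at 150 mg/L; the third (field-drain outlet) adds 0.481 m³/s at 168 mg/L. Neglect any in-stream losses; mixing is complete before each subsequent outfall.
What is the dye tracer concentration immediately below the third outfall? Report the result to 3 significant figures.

19.5 mg/L

After outfall 1: Q = 11.90 + 0.6440 = 12.54 m³/s; C = (11.90·0 + 0.6440·72.90)/12.54 = 3.743 mg/L.
After outfall 2: Q = 12.54 + 0.9690 = 13.51 m³/s; C = (12.54·3.743 + 0.9690·150.0)/13.51 = 14.23 mg/L.
After outfall 3: Q = 13.51 + 0.4810 = 13.99 m³/s; C = (13.51·14.23 + 0.4810·168.0)/13.99 = 19.52 mg/L.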